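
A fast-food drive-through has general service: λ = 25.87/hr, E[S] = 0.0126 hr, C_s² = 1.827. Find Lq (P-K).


ρ = λ·E[S] = 25.87·0.0126 = 0.3260
Lq = ρ²(1+C_s²)/(2(1−ρ)) = 0.1063·(1+1.827)/(2·0.6740)
= 0.1063·2.8270/1.3481 = 0.22282

Final: 0.22282


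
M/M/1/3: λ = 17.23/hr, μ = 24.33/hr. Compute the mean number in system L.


ρ = 17.23/24.33 = 0.7082
L = ρ[1 − (K+1)ρ^K + Kρ^(K+1)] / [(1−ρ)(1−ρ^(K+1))]
Numerator: 0.7082·(1 − 4·0.355164 + 3·0.251520) = 0.236463
Denominator: (0.2918)·(0.748480) = 0.218422
L = 0.236463/0.218422 = 1.0826

Final: 1.0826


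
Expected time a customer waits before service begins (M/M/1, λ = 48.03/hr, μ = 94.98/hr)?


ρ = 48.03/94.98 = 0.5057
Wq = ρ/(μ−λ) = 0.5057/(94.98 − 48.03) = 0.5057/46.95 = 0.01077 hr

Final: 0.01077 hr


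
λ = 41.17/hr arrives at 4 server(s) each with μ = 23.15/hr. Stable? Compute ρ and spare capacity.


Total capacity cμ = 4·23.15 = 92.60/hr
ρ = λ/(cμ) = 41.17/92.60 = 0.4446
Stable ⇔ ρ < 1: YES
Spare capacity = cμ − λ = 92.60 − 41.17 = 51.43/hr

Final: ρ = 0.4446; stable; margin = 51.43/hr


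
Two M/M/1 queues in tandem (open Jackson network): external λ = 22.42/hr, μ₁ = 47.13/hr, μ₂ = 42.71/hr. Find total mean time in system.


Each node sees arrival rate λ = 22.42/hr (tandem ⇒ throughput preserved).
W₁ = 1/(μ₁−λ) = 1/(47.13−22.42) = 0.04047 hr
W₂ = 1/(μ₂−λ) = 1/(42.71−22.42) = 0.04929 hr
W_total = W₁ + W₂ = 0.04047 + 0.04929 = 0.08975 hr

Final: 0.08975 hr


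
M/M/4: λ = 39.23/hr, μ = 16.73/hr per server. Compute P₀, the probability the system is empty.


a = λ/μ = 39.23/16.73 = 2.3449; ρ = a/c = 0.5862
Σ_{k=0}^{3} a^k/k! (terms k=0..3) = 1.00000 + 2.34489 + 2.74925 + 2.14890 = 8.24304
Tail: a^4/(4!(1−ρ)) = 30.23357/(24·0.4138) = 3.04447
P₀ = 1/(8.24304 + 3.04447) = 1/11.28751 = 0.088594

Final: 0.088594


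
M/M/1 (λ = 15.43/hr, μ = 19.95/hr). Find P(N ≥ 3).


ρ = 15.43/19.95 = 0.7734
P(N ≥ n) = ρ^n = 0.7734^3 = 0.462668

Final: 0.462668


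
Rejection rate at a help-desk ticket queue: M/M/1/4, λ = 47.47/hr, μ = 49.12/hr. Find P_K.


ρ = λ/μ = 47.47/49.12 = 0.9664
P_K = (1−ρ)ρ^K/(1−ρ^(K+1)) = (0.03359·0.872255)/(1 − 0.842955)
= 0.029300/0.157045 = 0.186571

Final: 0.186571


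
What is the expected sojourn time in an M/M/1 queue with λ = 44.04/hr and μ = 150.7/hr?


W = 1/(μ−λ) = 1/(150.7 − 44.04) = 1/106.66 = 0.009376 hr

Final: 0.009376 hr


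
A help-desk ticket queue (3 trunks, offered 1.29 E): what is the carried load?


B(3,1.29) = 0.102816 (Erlang-B)
Carried load = a(1 − B) = 1.29·(1 − 0.102816) = 1.29·0.897184 = 1.1574 E

Final: 1.1574 Erlangs


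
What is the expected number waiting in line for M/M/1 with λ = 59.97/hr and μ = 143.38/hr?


ρ = 59.97/143.38 = 0.4183
Lq = ρ²/(1−ρ) = 0.1749/0.5817 = 0.3007

Final: 0.3007


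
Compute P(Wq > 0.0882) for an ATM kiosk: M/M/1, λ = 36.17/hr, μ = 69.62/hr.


ρ = 36.17/69.62 = 0.5195
P(Wq > t) = ρ·e^{−(μ−λ)t} = 0.5195·e^{−2.9503}
= 0.5195·0.052325 = 0.027184

Final: 0.027184


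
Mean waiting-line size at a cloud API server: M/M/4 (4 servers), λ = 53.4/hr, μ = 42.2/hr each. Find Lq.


a = λ/μ = 1.2654; ρ = a/4 = 0.3164
P₀ = 0.280899
Lq = P₀·a^c·ρ / (c!·(1−ρ)²) = 0.280899·2.56398·0.3164/(24·0.46738)
= 0.02031

Final: 0.02031


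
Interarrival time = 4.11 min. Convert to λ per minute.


λ = 1/(interarrival time) in consistent units.
1 minute = 1 min, so λ = 1/4.11 = 0.2433 per minute

Final: 0.2433 /min


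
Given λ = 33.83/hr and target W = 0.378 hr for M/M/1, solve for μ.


W = 1/(μ−λ) ⇒ μ − λ = 1/W = 1/0.378 = 2.6455
μ = λ + 1/W = 33.83 + 2.6455 = 36.4755 per hr

Final: 36.4755 /hr


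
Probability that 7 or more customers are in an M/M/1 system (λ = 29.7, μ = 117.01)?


ρ = 29.7/117.01 = 0.2538
P(N ≥ n) = ρ^n = 0.2538^7 = 0.00006788

Final: 0.00006788


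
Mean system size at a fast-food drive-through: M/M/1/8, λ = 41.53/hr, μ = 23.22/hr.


ρ = 41.53/23.22 = 1.7885
L = ρ[1 − (K+1)ρ^K + Kρ^(K+1)] / [(1−ρ)(1−ρ^(K+1))]
Numerator: 1.7885·(1 − 9·104.712306 + 8·187.282605) = 995.951072
Denominator: (-0.7885)·(-186.282605) = 146.892097
L = 995.951072/146.892097 = 6.7802

Final: 6.7802


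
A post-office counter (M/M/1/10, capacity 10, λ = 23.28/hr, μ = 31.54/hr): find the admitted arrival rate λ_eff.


ρ = 0.7381; P_K = (1−ρ)ρ^10/(1−ρ^11) = 0.013032
λ_eff = λ(1 − P_K) = 23.28·(1 − 0.013032) = 23.28·0.986968 = 22.9766 /hr

Final: 22.9766 /hr


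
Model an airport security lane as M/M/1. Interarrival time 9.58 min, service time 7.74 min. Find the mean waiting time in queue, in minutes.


λ = 60/9.58 = 6.2630 /hr
μ = 60/7.74 = 7.7519 /hr
ρ = λ/μ = 6.2630/7.7519 = 0.8079
Wq = ρ/(μ−λ) = 0.8079/(7.7519−6.2630) = 0.54264 hr
In minutes: 0.54264·60 = 32.558 min

Final: 32.558 min


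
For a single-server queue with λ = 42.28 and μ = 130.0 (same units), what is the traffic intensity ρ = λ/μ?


ρ = λ/μ = 42.28/130.0 = 0.3252

Final: 0.3252


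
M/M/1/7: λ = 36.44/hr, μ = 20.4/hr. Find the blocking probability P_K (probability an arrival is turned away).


ρ = λ/μ = 36.44/20.4 = 1.7863
P_K = (1−ρ)ρ^K/(1−ρ^(K+1)) = (-0.7863·58.027974)/(1 − 103.653890)
= -45.625917/-102.653890 = 0.444464

Final: 0.444464


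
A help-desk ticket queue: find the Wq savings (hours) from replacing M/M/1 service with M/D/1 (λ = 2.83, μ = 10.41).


ρ = 2.83/10.41 = 0.2719
Wq(M/M/1) = ρ/(μ−λ) = 0.2719/7.58 = 0.03586 hr
Wq(M/D/1) = ρ/(2(μ−λ)) = 0.01793 hr
Savings = 0.03586 − 0.01793 = 0.01793 hr

Final: 0.01793 hr


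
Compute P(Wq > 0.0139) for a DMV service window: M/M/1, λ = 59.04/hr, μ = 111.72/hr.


ρ = 59.04/111.72 = 0.5285
P(Wq > t) = ρ·e^{−(μ−λ)t} = 0.5285·e^{−0.7323}
= 0.5285·0.480825 = 0.254099

Final: 0.254099


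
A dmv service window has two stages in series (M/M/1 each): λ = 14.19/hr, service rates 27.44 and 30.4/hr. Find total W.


Each node sees arrival rate λ = 14.19/hr (tandem ⇒ throughput preserved).
W₁ = 1/(μ₁−λ) = 1/(27.44−14.19) = 0.07547 hr
W₂ = 1/(μ₂−λ) = 1/(30.4−14.19) = 0.06169 hr
W_total = W₁ + W₂ = 0.07547 + 0.06169 = 0.13716 hr

Final: 0.13716 hr


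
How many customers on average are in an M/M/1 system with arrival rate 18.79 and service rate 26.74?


ρ = λ/μ = 18.79/26.74 = 0.7027
L = ρ/(1−ρ) = 0.7027/(1 − 0.7027) = 0.7027/0.2973 = 2.3635

Final: 2.3635


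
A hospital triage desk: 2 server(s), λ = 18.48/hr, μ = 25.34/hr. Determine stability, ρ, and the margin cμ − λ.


Total capacity cμ = 2·25.34 = 50.68/hr
ρ = λ/(cμ) = 18.48/50.68 = 0.3646
Stable ⇔ ρ < 1: YES
Spare capacity = cμ − λ = 50.68 − 18.48 = 32.20/hr

Final: ρ = 0.3646; stable; margin = 32.20/hr


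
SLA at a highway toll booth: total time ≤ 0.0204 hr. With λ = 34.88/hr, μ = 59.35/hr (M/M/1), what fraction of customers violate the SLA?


W ~ Exponential(μ−λ) for M/M/1.
μ − λ = 59.35 − 34.88 = 24.4700
P(W > t) = e^{−(μ−λ)t} = e^{−0.4992} = 0.607023

Final: 0.607023


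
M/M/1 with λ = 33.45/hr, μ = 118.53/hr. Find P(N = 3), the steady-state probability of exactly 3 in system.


ρ = 33.45/118.53 = 0.2822
P_n = (1−ρ)·ρ^n = (1 − 0.2822)·0.2822^3 = 0.7178·0.022475 = 0.016133

Final: 0.016133


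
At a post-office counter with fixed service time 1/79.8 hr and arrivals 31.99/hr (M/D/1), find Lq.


ρ = 31.99/79.8 = 0.4009
M/D/1: Lq = ρ²/(2(1−ρ)) = 0.1607/(2·0.5991) = 0.13411

Final: 0.13411


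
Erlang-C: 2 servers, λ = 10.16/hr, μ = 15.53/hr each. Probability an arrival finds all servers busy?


a = λ/μ = 0.6542; ρ = a/2 = 0.3271
P₀ = 0.507035 (from M/M/c formula)
C(c,a) = [a^c/(c!(1−ρ))]·P₀ = [0.42800/(2·0.6729)]·0.507035
= 0.31803·0.507035 = 0.161253

Final: 0.161253


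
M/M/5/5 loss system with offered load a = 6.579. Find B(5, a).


B(c,a) = (a^c/c!) / Σ_{k=0}^{c} a^k/k!
a^5/5! = 102.711291
Σ terms (k=0..5): 1.00000 + 6.57900 + 21.64162 + 47.46007 + 78.05996 + 102.71129 = 257.451941
B = 102.711291/257.451941 = 0.398953

Final: 0.398953


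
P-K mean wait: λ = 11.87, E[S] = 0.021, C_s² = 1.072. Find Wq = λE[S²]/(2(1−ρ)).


ρ = λ·E[S] = 11.87·0.021 = 0.2493
E[S²] = E[S]²(1+C_s²) = 0.021²·(1+1.072) = 0.0009138
Wq = λ·E[S²]/(2(1−ρ)) = 11.87·0.0009138/(2·0.7507) = 0.007224 hr

Final: 0.007224 hr


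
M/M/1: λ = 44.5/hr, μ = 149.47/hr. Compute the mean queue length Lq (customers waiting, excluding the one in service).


ρ = 44.5/149.47 = 0.2977
Lq = ρ²/(1−ρ) = 0.08864/0.7023 = 0.1262

Final: 0.1262


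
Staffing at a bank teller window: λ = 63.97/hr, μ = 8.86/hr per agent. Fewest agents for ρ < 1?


Stability requires cμ > λ ⇔ c > λ/μ.
λ/μ = 63.97/8.86 = 7.2201
Minimum integer c = ⌊7.2201⌋ + 1 = 8
Check: 8·8.86 = 70.88 > 63.97, while 7·8.86 = 62.02 ≤ 63.97

Final: 8 servers


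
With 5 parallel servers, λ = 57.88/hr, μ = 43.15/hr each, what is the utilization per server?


ρ = λ/(cμ) = 57.88/(5·43.15) = 57.88/215.75 = 0.2683

Final: 0.2683


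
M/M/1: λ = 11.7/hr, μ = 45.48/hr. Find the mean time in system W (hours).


W = 1/(μ−λ) = 1/(45.48 − 11.7) = 1/33.78 = 0.02960 hr

Final: 0.02960 hr


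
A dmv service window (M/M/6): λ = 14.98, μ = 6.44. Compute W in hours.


a = 2.3261; ρ = 0.3877; P₀ = 0.097318
Lq = P₀·a^c·ρ/(c!(1−ρ)²) = 0.02214
Wq = Lq/λ = 0.02214/14.98 = 0.001478 hr
W = Wq + 1/μ = 0.001478 + 0.15528 = 0.15676 hr

Final: 0.15676 hr


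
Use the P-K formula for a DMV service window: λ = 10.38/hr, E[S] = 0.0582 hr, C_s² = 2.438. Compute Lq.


ρ = λ·E[S] = 10.38·0.0582 = 0.6041
Lq = ρ²(1+C_s²)/(2(1−ρ)) = 0.3650·(1+2.438)/(2·0.3959)
= 0.3650·3.4380/0.7918 = 1.58471

Final: 1.58471


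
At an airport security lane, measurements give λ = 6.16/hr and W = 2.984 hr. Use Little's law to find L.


L = λW = 6.16·2.984 = 18.3814

Final: 18.3814


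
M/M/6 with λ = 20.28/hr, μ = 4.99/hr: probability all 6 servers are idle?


a = λ/μ = 20.28/4.99 = 4.0641; ρ = a/c = 0.6774
Σ_{k=0}^{5} a^k/k! (terms k=0..5) = 1.00000 + 4.06413 + 8.25857 + 11.18796 + 11.36733 + 9.23966 = 45.11764
Tail: a^6/(6!(1−ρ)) = 4506.13740/(720·0.3226) = 19.39754
P₀ = 1/(45.11764 + 19.39754) = 1/64.51518 = 0.015500

Final: 0.015500


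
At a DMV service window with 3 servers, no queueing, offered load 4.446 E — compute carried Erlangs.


B(3,4.446) = 0.488622 (Erlang-B)
Carried load = a(1 − B) = 4.446·(1 − 0.488622) = 4.446·0.511378 = 2.2736 E

Final: 2.2736 Erlangs


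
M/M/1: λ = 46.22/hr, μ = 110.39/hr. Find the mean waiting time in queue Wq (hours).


ρ = 46.22/110.39 = 0.4187
Wq = ρ/(μ−λ) = 0.4187/(110.39 − 46.22) = 0.4187/64.17 = 0.006525 hr

Final: 0.006525 hr


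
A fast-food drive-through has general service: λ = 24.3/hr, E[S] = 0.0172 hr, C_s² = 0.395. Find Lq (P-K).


ρ = λ·E[S] = 24.3·0.0172 = 0.4180
Lq = ρ²(1+C_s²)/(2(1−ρ)) = 0.1747·(1+0.395)/(2·0.5820)
= 0.1747·1.3950/1.1641 = 0.20934

Final: 0.20934


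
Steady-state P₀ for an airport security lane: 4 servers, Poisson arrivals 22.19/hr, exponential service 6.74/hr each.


a = λ/μ = 22.19/6.74 = 3.2923; ρ = a/c = 0.8231
Σ_{k=0}^{3} a^k/k! (terms k=0..3) = 1.00000 + 3.29228 + 5.41957 + 5.94759 = 15.65944
Tail: a^4/(4!(1−ρ)) = 117.48695/(24·0.1769) = 27.66814
P₀ = 1/(15.65944 + 27.66814) = 1/43.32758 = 0.023080

Final: 0.023080


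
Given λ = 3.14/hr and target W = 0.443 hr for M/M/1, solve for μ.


W = 1/(μ−λ) ⇒ μ − λ = 1/W = 1/0.443 = 2.2573
μ = λ + 1/W = 3.14 + 2.2573 = 5.3973 per hr

Final: 5.3973 /hr


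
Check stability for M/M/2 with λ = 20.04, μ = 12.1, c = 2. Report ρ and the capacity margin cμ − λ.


Total capacity cμ = 2·12.1 = 24.20/hr
ρ = λ/(cμ) = 20.04/24.20 = 0.8281
Stable ⇔ ρ < 1: YES
Spare capacity = cμ − λ = 24.20 − 20.04 = 4.16/hr

Final: ρ = 0.8281; stable; margin = 4.16/hr


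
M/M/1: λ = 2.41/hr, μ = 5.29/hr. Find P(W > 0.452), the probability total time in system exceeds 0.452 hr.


W ~ Exponential(μ−λ) for M/M/1.
μ − λ = 5.29 − 2.41 = 2.8800
P(W > t) = e^{−(μ−λ)t} = e^{−1.3018} = 0.272053

Final: 0.272053


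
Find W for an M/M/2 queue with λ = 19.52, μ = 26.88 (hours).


a = 0.7262; ρ = 0.3631; P₀ = 0.467249
Lq = P₀·a^c·ρ/(c!(1−ρ)²) = 0.11028
Wq = Lq/λ = 0.11028/19.52 = 0.005650 hr
W = Wq + 1/μ = 0.005650 + 0.03720 = 0.04285 hr

Final: 0.04285 hr


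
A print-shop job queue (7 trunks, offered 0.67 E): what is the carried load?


B(7,0.67) = 0.000006153 (Erlang-B)
Carried load = a(1 − B) = 0.67·(1 − 0.000006153) = 0.67·0.999994 = 0.6700 E

Final: 0.6700 Erlangs


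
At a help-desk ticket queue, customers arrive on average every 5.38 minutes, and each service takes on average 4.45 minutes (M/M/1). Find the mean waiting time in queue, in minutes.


λ = 60/5.38 = 11.1524 /hr
μ = 60/4.45 = 13.4831 /hr
ρ = λ/μ = 11.1524/13.4831 = 0.8271
Wq = ρ/(μ−λ) = 0.8271/(13.4831−11.1524) = 0.35488 hr
In minutes: 0.35488·60 = 21.293 min

Final: 21.293 min


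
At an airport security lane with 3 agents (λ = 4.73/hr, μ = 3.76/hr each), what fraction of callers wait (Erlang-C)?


a = λ/μ = 1.2580; ρ = a/3 = 0.4193
P₀ = 0.276195 (from M/M/c formula)
C(c,a) = [a^c/(c!(1−ρ))]·P₀ = [1.99076/(6·0.5807)]·0.276195
= 0.57140·0.276195 = 0.157817

Final: 0.157817


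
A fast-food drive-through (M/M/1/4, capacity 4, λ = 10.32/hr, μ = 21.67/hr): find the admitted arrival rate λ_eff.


ρ = 0.4762; P_K = (1−ρ)ρ^4/(1−ρ^5) = 0.027618
λ_eff = λ(1 − P_K) = 10.32·(1 − 0.027618) = 10.32·0.972382 = 10.0350 /hr

Final: 10.0350 /hr


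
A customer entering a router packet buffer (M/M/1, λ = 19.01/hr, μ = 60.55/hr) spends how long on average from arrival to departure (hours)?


W = 1/(μ−λ) = 1/(60.55 − 19.01) = 1/41.54 = 0.02407 hr

Final: 0.02407 hr


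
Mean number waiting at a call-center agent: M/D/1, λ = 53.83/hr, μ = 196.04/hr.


ρ = 53.83/196.04 = 0.2746
M/D/1: Lq = ρ²/(2(1−ρ)) = 0.07540/(2·0.7254) = 0.05197

Final: 0.05197


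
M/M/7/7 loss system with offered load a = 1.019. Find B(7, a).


B(c,a) = (a^c/c!) / Σ_{k=0}^{c} a^k/k!
a^7/7! = 0.0002264
Σ terms (k=0..7): 1.00000 + 1.01900 + 0.51918 + 0.17635 + 0.04492 + 0.009156 + 0.001555 + 0.0002264 = 2.770390
B = 0.0002264/2.770390 = 0.00008170

Final: 0.00008170


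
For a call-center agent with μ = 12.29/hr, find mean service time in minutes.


Mean service time = 1/μ = 1/12.29 hour = 0.08137 hour
In minutes: 0.08137 × 60 = 4.8820 min

Final: 4.8820 min


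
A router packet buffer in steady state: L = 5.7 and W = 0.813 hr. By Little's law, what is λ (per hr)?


λ = L/W = 5.7/0.813 = 7.0111 /hr

Final: 7.0111 /hr


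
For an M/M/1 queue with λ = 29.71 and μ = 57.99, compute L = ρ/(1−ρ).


ρ = λ/μ = 29.71/57.99 = 0.5123
L = ρ/(1−ρ) = 0.5123/(1 − 0.5123) = 0.5123/0.4877 = 1.0506

Final: 1.0506


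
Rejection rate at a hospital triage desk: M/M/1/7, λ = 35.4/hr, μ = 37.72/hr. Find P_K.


ρ = λ/μ = 35.4/37.72 = 0.9385
P_K = (1−ρ)ρ^K/(1−ρ^(K+1)) = (0.06151·0.641241)/(1 − 0.601801)
= 0.039440/0.398199 = 0.099046

Final: 0.099046


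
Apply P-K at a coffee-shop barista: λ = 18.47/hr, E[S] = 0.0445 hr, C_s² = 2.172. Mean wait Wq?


ρ = λ·E[S] = 18.47·0.0445 = 0.8219
E[S²] = E[S]²(1+C_s²) = 0.0445²·(1+2.172) = 0.006281
Wq = λ·E[S²]/(2(1−ρ)) = 18.47·0.006281/(2·0.1781) = 0.32573 hr

Final: 0.32573 hr


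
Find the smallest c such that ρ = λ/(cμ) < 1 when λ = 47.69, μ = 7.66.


Stability requires cμ > λ ⇔ c > λ/μ.
λ/μ = 47.69/7.66 = 6.2258
Minimum integer c = ⌊6.2258⌋ + 1 = 7
Check: 7·7.66 = 53.62 > 47.69, while 6·7.66 = 45.96 ≤ 47.69

Final: 7 servers


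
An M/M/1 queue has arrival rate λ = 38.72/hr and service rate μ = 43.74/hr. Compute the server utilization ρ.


ρ = λ/μ = 38.72/43.74 = 0.8852

Final: 0.8852


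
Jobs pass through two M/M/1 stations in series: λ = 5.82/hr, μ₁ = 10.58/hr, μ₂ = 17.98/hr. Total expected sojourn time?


Each node sees arrival rate λ = 5.82/hr (tandem ⇒ throughput preserved).
W₁ = 1/(μ₁−λ) = 1/(10.58−5.82) = 0.21008 hr
W₂ = 1/(μ₂−λ) = 1/(17.98−5.82) = 0.08224 hr
W_total = W₁ + W₂ = 0.21008 + 0.08224 = 0.29232 hr

Final: 0.29232 hr


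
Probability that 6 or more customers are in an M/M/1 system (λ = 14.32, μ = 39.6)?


ρ = 14.32/39.6 = 0.3616
P(N ≥ n) = ρ^n = 0.3616^6 = 0.002236

Final: 0.002236


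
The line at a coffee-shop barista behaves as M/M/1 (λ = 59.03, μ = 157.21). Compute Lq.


ρ = 59.03/157.21 = 0.3755
Lq = ρ²/(1−ρ) = 0.1410/0.6245 = 0.2258

Final: 0.2258


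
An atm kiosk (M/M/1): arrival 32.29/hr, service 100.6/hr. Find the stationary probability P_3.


ρ = 32.29/100.6 = 0.3210
P_n = (1−ρ)·ρ^n = (1 − 0.3210)·0.3210^3 = 0.6790·0.033068 = 0.022454

Final: 0.022454


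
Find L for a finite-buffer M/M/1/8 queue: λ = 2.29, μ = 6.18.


ρ = 2.29/6.18 = 0.3706
L = ρ[1 − (K+1)ρ^K + Kρ^(K+1)] / [(1−ρ)(1−ρ^(K+1))]
Numerator: 0.3706·(1 − 9·0.0003554 + 8·0.0001317) = 0.369755
Denominator: (0.6294)·(0.999868) = 0.629367
L = 0.369755/0.629367 = 0.5875

Final: 0.5875


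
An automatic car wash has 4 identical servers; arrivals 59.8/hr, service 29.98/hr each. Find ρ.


ρ = λ/(cμ) = 59.8/(4·29.98) = 59.8/119.92 = 0.4987

Final: 0.4987


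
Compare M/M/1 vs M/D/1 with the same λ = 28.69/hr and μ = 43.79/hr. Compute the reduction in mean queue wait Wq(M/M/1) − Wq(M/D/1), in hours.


ρ = 28.69/43.79 = 0.6552
Wq(M/M/1) = ρ/(μ−λ) = 0.6552/15.10 = 0.04339 hr
Wq(M/D/1) = ρ/(2(μ−λ)) = 0.02169 hr
Savings = 0.04339 − 0.02169 = 0.02169 hr

Final: 0.02169 hr


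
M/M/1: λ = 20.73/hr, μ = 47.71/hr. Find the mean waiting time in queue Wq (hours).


ρ = 20.73/47.71 = 0.4345
Wq = ρ/(μ−λ) = 0.4345/(47.71 − 20.73) = 0.4345/26.98 = 0.01610 hr

Final: 0.01610 hr


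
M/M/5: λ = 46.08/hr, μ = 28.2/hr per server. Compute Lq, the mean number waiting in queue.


a = λ/μ = 1.6340; ρ = a/5 = 0.3268
P₀ = 0.194646
Lq = P₀·a^c·ρ / (c!·(1−ρ)²) = 0.194646·11.64976·0.3268/(120·0.45319)
= 0.01363

Final: 0.01363


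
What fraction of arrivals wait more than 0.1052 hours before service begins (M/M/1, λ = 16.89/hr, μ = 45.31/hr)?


ρ = 16.89/45.31 = 0.3728
P(Wq > t) = ρ·e^{−(μ−λ)t} = 0.3728·e^{−2.9898}
= 0.3728·0.050298 = 0.018749

Final: 0.018749


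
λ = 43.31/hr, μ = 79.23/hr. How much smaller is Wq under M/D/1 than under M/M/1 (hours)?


ρ = 43.31/79.23 = 0.5466
Wq(M/M/1) = ρ/(μ−λ) = 0.5466/35.92 = 0.01522 hr
Wq(M/D/1) = ρ/(2(μ−λ)) = 0.007609 hr
Savings = 0.01522 − 0.007609 = 0.007609 hr

Final: 0.007609 hr


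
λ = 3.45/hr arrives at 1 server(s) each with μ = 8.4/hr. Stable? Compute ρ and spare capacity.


Total capacity cμ = 1·8.4 = 8.40/hr
ρ = λ/(cμ) = 3.45/8.40 = 0.4107
Stable ⇔ ρ < 1: YES
Spare capacity = cμ − λ = 8.40 − 3.45 = 4.95/hr

Final: ρ = 0.4107; stable; margin = 4.95/hr


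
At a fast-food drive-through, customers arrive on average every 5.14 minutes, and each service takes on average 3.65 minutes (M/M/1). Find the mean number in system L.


λ = 60/5.14 = 11.6732 /hr
μ = 60/3.65 = 16.4384 /hr
ρ = λ/μ = 11.6732/16.4384 = 0.7101
L = ρ/(1−ρ) = 0.7101/0.2899 = 2.4497

Final: 2.4497


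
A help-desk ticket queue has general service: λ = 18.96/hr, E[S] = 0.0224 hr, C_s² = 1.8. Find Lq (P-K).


ρ = λ·E[S] = 18.96·0.0224 = 0.4247
Lq = ρ²(1+C_s²)/(2(1−ρ)) = 0.1804·(1+1.8)/(2·0.5753)
= 0.1804·2.8000/1.1506 = 0.43894

Final: 0.43894


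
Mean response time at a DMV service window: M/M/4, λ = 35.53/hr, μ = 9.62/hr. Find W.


a = 3.6933; ρ = 0.9233; P₀ = 0.008262
Lq = P₀·a^c·ρ/(c!(1−ρ)²) = 10.06290
Wq = Lq/λ = 10.06290/35.53 = 0.28322 hr
W = Wq + 1/μ = 0.28322 + 0.10395 = 0.38717 hr

Final: 0.38717 hr


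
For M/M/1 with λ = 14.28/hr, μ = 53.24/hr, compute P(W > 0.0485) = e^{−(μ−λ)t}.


W ~ Exponential(μ−λ) for M/M/1.
μ − λ = 53.24 − 14.28 = 38.9600
P(W > t) = e^{−(μ−λ)t} = e^{−1.8896} = 0.151138

Final: 0.151138


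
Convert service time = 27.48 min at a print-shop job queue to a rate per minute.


μ = 1/(service time) in consistent units.
1 minute = 1 min, so μ = 1/27.48 = 0.03639 per minute

Final: 0.03639 /min


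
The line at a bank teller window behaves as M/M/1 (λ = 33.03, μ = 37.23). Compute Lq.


ρ = 33.03/37.23 = 0.8872
Lq = ρ²/(1−ρ) = 0.7871/0.1128 = 6.9771

Final: 6.9771


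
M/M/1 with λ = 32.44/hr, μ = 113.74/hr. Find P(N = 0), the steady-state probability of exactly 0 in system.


ρ = 32.44/113.74 = 0.2852
P_n = (1−ρ)·ρ^n = (1 − 0.2852)·0.2852^0 = 0.7148·1.000000 = 0.714788

Final: 0.714788


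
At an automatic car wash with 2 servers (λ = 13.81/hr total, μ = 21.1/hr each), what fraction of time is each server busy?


ρ = λ/(cμ) = 13.81/(2·21.1) = 13.81/42.20 = 0.3273

Final: 0.3273


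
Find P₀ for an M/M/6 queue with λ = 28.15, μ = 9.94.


a = λ/μ = 28.15/9.94 = 2.8320; ρ = a/c = 0.4720
Σ_{k=0}^{5} a^k/k! (terms k=0..5) = 1.00000 + 2.83199 + 4.01009 + 3.78551 + 2.68014 + 1.51802 = 15.82576
Tail: a^6/(6!(1−ρ)) = 515.88404/(720·0.5280) = 1.35701
P₀ = 1/(15.82576 + 1.35701) = 1/17.18277 = 0.058198

Final: 0.058198


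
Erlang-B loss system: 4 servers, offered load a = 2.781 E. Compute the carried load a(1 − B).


B(4,2.781) = 0.181586 (Erlang-B)
Carried load = a(1 − B) = 2.781·(1 − 0.181586) = 2.781·0.818414 = 2.2760 E

Final: 2.2760 Erlangs


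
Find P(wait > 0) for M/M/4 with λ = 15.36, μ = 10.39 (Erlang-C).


a = λ/μ = 1.4783; ρ = a/4 = 0.3696
P₀ = 0.225975 (from M/M/c formula)
C(c,a) = [a^c/(c!(1−ρ))]·P₀ = [4.77642/(24·0.6304)]·0.225975
= 0.31569·0.225975 = 0.071339

Final: 0.071339


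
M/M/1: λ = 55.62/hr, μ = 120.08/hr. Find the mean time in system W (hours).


W = 1/(μ−λ) = 1/(120.08 − 55.62) = 1/64.46 = 0.01551 hr

Final: 0.01551 hr


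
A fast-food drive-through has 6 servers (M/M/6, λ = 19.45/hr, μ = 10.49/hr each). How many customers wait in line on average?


a = λ/μ = 1.8541; ρ = a/6 = 0.3090
P₀ = 0.156441
Lq = P₀·a^c·ρ / (c!·(1−ρ)²) = 0.156441·40.63167·0.3090/(720·0.47745)
= 0.005714

Final: 0.005714


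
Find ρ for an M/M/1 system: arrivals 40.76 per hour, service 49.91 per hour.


ρ = λ/μ = 40.76/49.91 = 0.8167

Final: 0.8167


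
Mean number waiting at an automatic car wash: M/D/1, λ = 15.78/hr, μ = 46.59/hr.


ρ = 15.78/46.59 = 0.3387
M/D/1: Lq = ρ²/(2(1−ρ)) = 0.1147/(2·0.6613) = 0.08674

Final: 0.08674


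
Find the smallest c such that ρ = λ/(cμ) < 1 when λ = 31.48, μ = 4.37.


Stability requires cμ > λ ⇔ c > λ/μ.
λ/μ = 31.48/4.37 = 7.2037
Minimum integer c = ⌊7.2037⌋ + 1 = 8
Check: 8·4.37 = 34.96 > 31.48, while 7·4.37 = 30.59 ≤ 31.48

Final: 8 servers


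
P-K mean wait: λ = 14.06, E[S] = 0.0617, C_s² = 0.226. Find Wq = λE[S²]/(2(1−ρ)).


ρ = λ·E[S] = 14.06·0.0617 = 0.8675
E[S²] = E[S]²(1+C_s²) = 0.0617²·(1+0.226) = 0.004667
Wq = λ·E[S²]/(2(1−ρ)) = 14.06·0.004667/(2·0.1325) = 0.24763 hr

Final: 0.24763 hr


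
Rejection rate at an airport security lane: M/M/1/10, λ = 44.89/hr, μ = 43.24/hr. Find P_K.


ρ = λ/μ = 44.89/43.24 = 1.0382
P_K = (1−ρ)ρ^K/(1−ρ^(K+1)) = (-0.03816·1.454250)/(1 − 1.509743)
= -0.055493/-0.509743 = 0.108864

Final: 0.108864


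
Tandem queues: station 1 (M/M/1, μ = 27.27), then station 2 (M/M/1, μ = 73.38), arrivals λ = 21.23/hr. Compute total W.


Each node sees arrival rate λ = 21.23/hr (tandem ⇒ throughput preserved).
W₁ = 1/(μ₁−λ) = 1/(27.27−21.23) = 0.16556 hr
W₂ = 1/(μ₂−λ) = 1/(73.38−21.23) = 0.01918 hr
W_total = W₁ + W₂ = 0.16556 + 0.01918 = 0.18474 hr

Final: 0.18474 hr


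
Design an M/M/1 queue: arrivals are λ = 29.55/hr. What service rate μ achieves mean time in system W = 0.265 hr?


W = 1/(μ−λ) ⇒ μ − λ = 1/W = 1/0.265 = 3.7736
μ = λ + 1/W = 29.55 + 3.7736 = 33.3236 per hr

Final: 33.3236 /hr


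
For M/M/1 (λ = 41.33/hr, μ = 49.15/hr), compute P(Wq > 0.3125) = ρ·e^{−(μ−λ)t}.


ρ = 41.33/49.15 = 0.8409
P(Wq > t) = ρ·e^{−(μ−λ)t} = 0.8409·e^{−2.4438}
= 0.8409·0.086835 = 0.073019

Final: 0.073019


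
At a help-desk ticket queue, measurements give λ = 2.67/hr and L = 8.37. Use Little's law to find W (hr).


W = L/λ = 8.37/2.67 = 3.1348 hr

Final: 3.1348 hr


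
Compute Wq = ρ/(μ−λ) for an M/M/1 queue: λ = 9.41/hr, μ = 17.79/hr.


ρ = 9.41/17.79 = 0.5289
Wq = ρ/(μ−λ) = 0.5289/(17.79 − 9.41) = 0.5289/8.38 = 0.06312 hr

Final: 0.06312 hr


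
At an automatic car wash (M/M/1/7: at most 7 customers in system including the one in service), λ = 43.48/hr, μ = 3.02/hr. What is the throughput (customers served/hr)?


ρ = 14.3974; P_K = (1−ρ)ρ^7/(1−ρ^8) = 0.930543
λ_eff = λ(1 − P_K) = 43.48·(1 − 0.930543) = 43.48·0.069457 = 3.0200 /hr

Final: 3.0200 /hr


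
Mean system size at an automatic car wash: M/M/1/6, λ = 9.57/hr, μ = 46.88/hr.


ρ = 9.57/46.88 = 0.2041
L = ρ[1 − (K+1)ρ^K + Kρ^(K+1)] / [(1−ρ)(1−ρ^(K+1))]
Numerator: 0.2041·(1 − 7·0.00007237 + 6·0.00001477) = 0.204053
Denominator: (0.7959)·(0.999985) = 0.795850
L = 0.204053/0.795850 = 0.2564

Final: 0.2564


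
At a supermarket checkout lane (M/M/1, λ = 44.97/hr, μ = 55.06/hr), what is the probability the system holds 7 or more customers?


ρ = 44.97/55.06 = 0.8167
P(N ≥ n) = ρ^n = 0.8167^7 = 0.242441

Final: 0.242441


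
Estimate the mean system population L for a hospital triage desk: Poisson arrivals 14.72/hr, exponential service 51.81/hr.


ρ = λ/μ = 14.72/51.81 = 0.2841
L = ρ/(1−ρ) = 0.2841/(1 − 0.2841) = 0.2841/0.7159 = 0.3969

Final: 0.3969


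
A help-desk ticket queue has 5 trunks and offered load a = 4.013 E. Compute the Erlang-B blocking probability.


B(c,a) = (a^c/c!) / Σ_{k=0}^{c} a^k/k!
a^5/5! = 8.672904
Σ terms (k=0..5): 1.00000 + 4.01300 + 8.05208 + 10.77101 + 10.80601 + 8.67290 = 43.315005
B = 8.672904/43.315005 = 0.200229

Final: 0.200229


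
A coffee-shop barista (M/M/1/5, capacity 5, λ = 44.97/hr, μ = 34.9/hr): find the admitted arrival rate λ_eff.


ρ = 1.2885; P_K = (1−ρ)ρ^5/(1−ρ^6) = 0.286528
λ_eff = λ(1 − P_K) = 44.97·(1 − 0.286528) = 44.97·0.713472 = 32.0848 /hr

Final: 32.0848 /hr


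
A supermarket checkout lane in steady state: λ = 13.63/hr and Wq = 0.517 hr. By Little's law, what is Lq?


Lq = λWq = 13.63·0.517 = 7.0467

Final: 7.0467


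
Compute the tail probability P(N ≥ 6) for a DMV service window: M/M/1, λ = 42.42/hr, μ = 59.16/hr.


ρ = 42.42/59.16 = 0.7170
P(N ≥ n) = ρ^n = 0.7170^6 = 0.135911

Final: 0.135911


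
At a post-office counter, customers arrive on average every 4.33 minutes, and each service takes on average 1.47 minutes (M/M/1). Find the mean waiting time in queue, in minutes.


λ = 60/4.33 = 13.8568 /hr
μ = 60/1.47 = 40.8163 /hr
ρ = λ/μ = 13.8568/40.8163 = 0.3395
Wq = ρ/(μ−λ) = 0.3395/(40.8163−13.8568) = 0.01259 hr
In minutes: 0.01259·60 = 0.7556 min

Final: 0.7556 min


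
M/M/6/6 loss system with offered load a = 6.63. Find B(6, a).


B(c,a) = (a^c/c!) / Σ_{k=0}^{c} a^k/k!
a^6/6! = 117.963778
Σ terms (k=0..6): 1.00000 + 6.63000 + 21.97845 + 48.57237 + 80.50871 + 106.75455 + 117.96378 = 383.407864
B = 117.963778/383.407864 = 0.307672

Final: 0.307672


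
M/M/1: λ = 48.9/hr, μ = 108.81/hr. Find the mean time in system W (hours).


W = 1/(μ−λ) = 1/(108.81 − 48.9) = 1/59.91 = 0.01669 hr

Final: 0.01669 hr


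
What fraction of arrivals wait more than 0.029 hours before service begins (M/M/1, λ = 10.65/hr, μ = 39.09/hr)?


ρ = 10.65/39.09 = 0.2724
P(Wq > t) = ρ·e^{−(μ−λ)t} = 0.2724·e^{−0.8248}
= 0.2724·0.438340 = 0.119425

Final: 0.119425


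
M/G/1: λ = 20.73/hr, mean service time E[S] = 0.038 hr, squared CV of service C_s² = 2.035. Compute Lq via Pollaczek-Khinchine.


ρ = λ·E[S] = 20.73·0.038 = 0.7877
Lq = ρ²(1+C_s²)/(2(1−ρ)) = 0.6205·(1+2.035)/(2·0.2123)
= 0.6205·3.0350/0.4245 = 4.43636

Final: 4.43636


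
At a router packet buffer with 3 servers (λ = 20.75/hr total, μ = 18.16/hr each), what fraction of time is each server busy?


ρ = λ/(cμ) = 20.75/(3·18.16) = 20.75/54.48 = 0.3809

Final: 0.3809


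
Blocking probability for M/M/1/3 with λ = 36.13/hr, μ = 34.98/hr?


ρ = λ/μ = 36.13/34.98 = 1.0329
P_K = (1−ρ)ρ^K/(1−ρ^(K+1)) = (-0.03288·1.101906)/(1 − 1.138132)
= -0.036226/-0.138132 = 0.262258

Final: 0.262258


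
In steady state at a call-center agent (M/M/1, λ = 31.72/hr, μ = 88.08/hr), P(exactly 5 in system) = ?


ρ = 31.72/88.08 = 0.3601
P_n = (1−ρ)·ρ^n = (1 − 0.3601)·0.3601^5 = 0.6399·0.006057 = 0.003876

Final: 0.003876


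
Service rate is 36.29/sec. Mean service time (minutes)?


Mean service time = 1/μ = 1/36.29 second = 0.02756 second
In minutes: 0.02756 × 0.0166667 = 0.0004593 min

Final: 0.0004593 min


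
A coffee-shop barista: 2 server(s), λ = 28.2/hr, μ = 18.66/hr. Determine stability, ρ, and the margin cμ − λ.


Total capacity cμ = 2·18.66 = 37.32/hr
ρ = λ/(cμ) = 28.2/37.32 = 0.7556
Stable ⇔ ρ < 1: YES
Spare capacity = cμ − λ = 37.32 − 28.2 = 9.12/hr

Final: ρ = 0.7556; stable; margin = 9.12/hr


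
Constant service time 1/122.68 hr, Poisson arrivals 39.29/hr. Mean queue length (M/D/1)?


ρ = 39.29/122.68 = 0.3203
M/D/1: Lq = ρ²/(2(1−ρ)) = 0.1026/(2·0.6797) = 0.07545

Final: 0.07545


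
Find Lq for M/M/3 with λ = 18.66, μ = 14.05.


a = λ/μ = 1.3281; ρ = a/3 = 0.4427
P₀ = 0.255712
Lq = P₀·a^c·ρ / (c!·(1−ρ)²) = 0.255712·2.34264·0.4427/(6·0.31058)
= 0.14231

Final: 0.14231


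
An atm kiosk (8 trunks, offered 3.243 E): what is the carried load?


B(8,3.243) = 0.011922 (Erlang-B)
Carried load = a(1 − B) = 3.243·(1 − 0.011922) = 3.243·0.988078 = 3.2043 E

Final: 3.2043 Erlangs


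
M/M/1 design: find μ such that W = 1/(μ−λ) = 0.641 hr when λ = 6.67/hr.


W = 1/(μ−λ) ⇒ μ − λ = 1/W = 1/0.641 = 1.5601
μ = λ + 1/W = 6.67 + 1.5601 = 8.2301 per hr

Final: 8.2301 /hr


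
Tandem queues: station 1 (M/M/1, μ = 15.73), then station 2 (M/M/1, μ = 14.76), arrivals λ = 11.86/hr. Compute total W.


Each node sees arrival rate λ = 11.86/hr (tandem ⇒ throughput preserved).
W₁ = 1/(μ₁−λ) = 1/(15.73−11.86) = 0.25840 hr
W₂ = 1/(μ₂−λ) = 1/(14.76−11.86) = 0.34483 hr
W_total = W₁ + W₂ = 0.25840 + 0.34483 = 0.60323 hr

Final: 0.60323 hr


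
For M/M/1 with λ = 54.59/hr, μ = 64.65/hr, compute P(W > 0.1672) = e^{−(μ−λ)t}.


W ~ Exponential(μ−λ) for M/M/1.
μ − λ = 64.65 − 54.59 = 10.0600
P(W > t) = e^{−(μ−λ)t} = e^{−1.6820} = 0.185996

Final: 0.185996


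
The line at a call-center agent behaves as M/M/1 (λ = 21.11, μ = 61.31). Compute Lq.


ρ = 21.11/61.31 = 0.3443
Lq = ρ²/(1−ρ) = 0.1186/0.6557 = 0.1808

Final: 0.1808


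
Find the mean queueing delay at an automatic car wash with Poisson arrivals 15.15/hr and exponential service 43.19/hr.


ρ = 15.15/43.19 = 0.3508
Wq = ρ/(μ−λ) = 0.3508/(43.19 − 15.15) = 0.3508/28.04 = 0.01251 hr

Final: 0.01251 hr


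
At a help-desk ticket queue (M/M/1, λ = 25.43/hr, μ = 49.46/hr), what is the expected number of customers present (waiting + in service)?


ρ = λ/μ = 25.43/49.46 = 0.5142
L = ρ/(1−ρ) = 0.5142/(1 − 0.5142) = 0.5142/0.4858 = 1.0583

Final: 1.0583


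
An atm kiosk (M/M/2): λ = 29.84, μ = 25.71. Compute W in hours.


a = 1.1606; ρ = 0.5803; P₀ = 0.265567
Lq = P₀·a^c·ρ/(c!(1−ρ)²) = 0.58934
Wq = Lq/λ = 0.58934/29.84 = 0.01975 hr
W = Wq + 1/μ = 0.01975 + 0.03890 = 0.05865 hr

Final: 0.05865 hr


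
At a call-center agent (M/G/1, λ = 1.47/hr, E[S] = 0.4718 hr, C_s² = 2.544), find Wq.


ρ = λ·E[S] = 1.47·0.4718 = 0.6935
E[S²] = E[S]²(1+C_s²) = 0.4718²·(1+2.544) = 0.788878
Wq = λ·E[S²]/(2(1−ρ)) = 1.47·0.788878/(2·0.3065) = 1.89205 hr

Final: 1.89205 hr


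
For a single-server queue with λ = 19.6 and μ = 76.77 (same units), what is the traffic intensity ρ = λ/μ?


ρ = λ/μ = 19.6/76.77 = 0.2553

Final: 0.2553


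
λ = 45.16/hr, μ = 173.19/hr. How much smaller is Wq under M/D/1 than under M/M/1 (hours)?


ρ = 45.16/173.19 = 0.2608
Wq(M/M/1) = ρ/(μ−λ) = 0.2608/128.03 = 0.002037 hr
Wq(M/D/1) = ρ/(2(μ−λ)) = 0.001018 hr
Savings = 0.002037 − 0.001018 = 0.001018 hr

Final: 0.001018 hr


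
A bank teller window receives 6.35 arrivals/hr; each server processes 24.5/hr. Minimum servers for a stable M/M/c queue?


Stability requires cμ > λ ⇔ c > λ/μ.
λ/μ = 6.35/24.5 = 0.2592
Minimum integer c = ⌊0.2592⌋ + 1 = 1
Check: 1·24.5 = 24.50 > 6.35, while 0·24.5 = 0.00 ≤ 6.35

Final: 1 servers


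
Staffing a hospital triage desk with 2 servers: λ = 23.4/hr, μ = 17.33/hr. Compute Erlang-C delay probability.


a = λ/μ = 1.3503; ρ = a/2 = 0.6751
P₀ = 0.193937 (from M/M/c formula)
C(c,a) = [a^c/(c!(1−ρ))]·P₀ = [1.82320/(2·0.3249)]·0.193937
= 2.80605·0.193937 = 0.544197

Final: 0.544197


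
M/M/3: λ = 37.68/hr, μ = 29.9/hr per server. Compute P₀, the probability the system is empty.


a = λ/μ = 37.68/29.9 = 1.2602; ρ = a/c = 0.4201
Σ_{k=0}^{2} a^k/k! (terms k=0..2) = 1.00000 + 1.26020 + 0.79405 = 3.05425
Tail: a^3/(3!(1−ρ)) = 2.00133/(6·0.5799) = 0.57516
P₀ = 1/(3.05425 + 0.57516) = 1/3.62942 = 0.275526

Final: 0.275526


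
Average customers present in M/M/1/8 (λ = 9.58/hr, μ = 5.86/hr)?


ρ = 9.58/5.86 = 1.6348
L = ρ[1 − (K+1)ρ^K + Kρ^(K+1)] / [(1−ρ)(1−ρ^(K+1))]
Numerator: 1.6348·(1 − 9·51.020316 + 8·83.408640) = 341.816806
Denominator: (-0.6348)·(-82.408640) = 52.314017
L = 341.816806/52.314017 = 6.5339

Final: 6.5339


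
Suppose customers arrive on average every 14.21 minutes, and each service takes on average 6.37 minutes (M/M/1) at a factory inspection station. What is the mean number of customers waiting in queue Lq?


λ = 60/14.21 = 4.2224 /hr
μ = 60/6.37 = 9.4192 /hr
ρ = λ/μ = 4.2224/9.4192 = 0.4483
Lq = ρ²/(1−ρ) = 0.2010/0.5517 = 0.3642

Final: 0.3642


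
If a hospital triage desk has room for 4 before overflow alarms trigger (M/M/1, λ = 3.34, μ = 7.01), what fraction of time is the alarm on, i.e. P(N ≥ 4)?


ρ = 3.34/7.01 = 0.4765
P(N ≥ n) = ρ^n = 0.4765^4 = 0.051536

Final: 0.051536


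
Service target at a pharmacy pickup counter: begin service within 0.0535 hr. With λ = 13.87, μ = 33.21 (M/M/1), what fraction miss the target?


ρ = 13.87/33.21 = 0.4176
P(Wq > t) = ρ·e^{−(μ−λ)t} = 0.4176·e^{−1.0347}
= 0.4176·0.355337 = 0.148405

Final: 0.148405


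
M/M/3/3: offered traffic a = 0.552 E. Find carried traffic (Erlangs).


B(3,0.552) = 0.016182 (Erlang-B)
Carried load = a(1 − B) = 0.552·(1 − 0.016182) = 0.552·0.983818 = 0.5431 E

Final: 0.5431 Erlangs


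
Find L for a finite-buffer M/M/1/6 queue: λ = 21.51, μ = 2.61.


ρ = 21.51/2.61 = 8.2414
L = ρ[1 − (K+1)ρ^K + Kρ^(K+1)] / [(1−ρ)(1−ρ^(K+1))]
Numerator: 8.2414·(1 − 7·313328.152752 + 6·2582256.155436) = 109612329.873870
Denominator: (-7.2414)·(-2582255.155436) = 18699089.056609
L = 109612329.873870/18699089.056609 = 5.8619

Final: 5.8619


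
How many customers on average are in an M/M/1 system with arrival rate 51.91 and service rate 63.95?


ρ = λ/μ = 51.91/63.95 = 0.8117
L = ρ/(1−ρ) = 0.8117/(1 − 0.8117) = 0.8117/0.1883 = 4.3115

Final: 4.3115


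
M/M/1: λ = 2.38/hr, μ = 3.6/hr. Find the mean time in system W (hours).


W = 1/(μ−λ) = 1/(3.6 − 2.38) = 1/1.22 = 0.8197 hr

Final: 0.8197 hr


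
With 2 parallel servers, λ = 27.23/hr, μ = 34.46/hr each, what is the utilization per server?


ρ = λ/(cμ) = 27.23/(2·34.46) = 27.23/68.92 = 0.3951

Final: 0.3951


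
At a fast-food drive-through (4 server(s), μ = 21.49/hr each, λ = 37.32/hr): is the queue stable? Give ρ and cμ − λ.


Total capacity cμ = 4·21.49 = 85.96/hr
ρ = λ/(cμ) = 37.32/85.96 = 0.4342
Stable ⇔ ρ < 1: YES
Spare capacity = cμ − λ = 85.96 − 37.32 = 48.64/hr

Final: ρ = 0.4342; stable; margin = 48.64/hr


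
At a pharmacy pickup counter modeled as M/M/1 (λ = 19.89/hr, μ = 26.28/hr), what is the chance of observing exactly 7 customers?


ρ = 19.89/26.28 = 0.7568
P_n = (1−ρ)·ρ^n = (1 − 0.7568)·0.7568^7 = 0.2432·0.142254 = 0.034589

Final: 0.034589


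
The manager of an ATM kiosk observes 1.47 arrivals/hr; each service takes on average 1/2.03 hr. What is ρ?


ρ = λ/μ = 1.47/2.03 = 0.7241

Final: 0.7241


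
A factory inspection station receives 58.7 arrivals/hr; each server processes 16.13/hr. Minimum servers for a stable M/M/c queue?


Stability requires cμ > λ ⇔ c > λ/μ.
λ/μ = 58.7/16.13 = 3.6392
Minimum integer c = ⌊3.6392⌋ + 1 = 4
Check: 4·16.13 = 64.52 > 58.7, while 3·16.13 = 48.39 ≤ 58.7

Final: 4 servers


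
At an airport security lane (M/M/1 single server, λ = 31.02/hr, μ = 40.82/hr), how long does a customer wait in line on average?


ρ = 31.02/40.82 = 0.7599
Wq = ρ/(μ−λ) = 0.7599/(40.82 − 31.02) = 0.7599/9.80 = 0.07754 hr

Final: 0.07754 hr


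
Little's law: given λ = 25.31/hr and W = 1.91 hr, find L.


L = λW = 25.31·1.91 = 48.3421

Final: 48.3421


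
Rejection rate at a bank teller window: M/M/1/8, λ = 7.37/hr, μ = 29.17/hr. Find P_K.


ρ = λ/μ = 7.37/29.17 = 0.2527
P_K = (1−ρ)ρ^K/(1−ρ^(K+1)) = (0.7473·0.00001661)/(1 − 0.000004195)
= 0.00001241/0.999996 = 0.00001241

Final: 0.00001241


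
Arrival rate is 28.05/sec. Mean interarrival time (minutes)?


Mean interarrival time = 1/λ = 1/28.05 second = 0.03565 second
In minutes: 0.03565 × 0.0166667 = 0.0005942 min

Final: 0.0005942 min


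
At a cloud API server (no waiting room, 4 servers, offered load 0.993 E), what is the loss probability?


B(c,a) = (a^c/c!) / Σ_{k=0}^{c} a^k/k!
a^4/4! = 0.040512
Σ terms (k=0..4): 1.00000 + 0.99300 + 0.49302 + 0.16319 + 0.04051 = 2.689728
B = 0.040512/2.689728 = 0.015062

Final: 0.015062


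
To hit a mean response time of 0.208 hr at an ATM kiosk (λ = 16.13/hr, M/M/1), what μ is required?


W = 1/(μ−λ) ⇒ μ − λ = 1/W = 1/0.208 = 4.8077
μ = λ + 1/W = 16.13 + 4.8077 = 20.9377 per hr

Final: 20.9377 /hr


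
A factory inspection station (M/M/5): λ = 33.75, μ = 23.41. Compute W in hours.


a = 1.4417; ρ = 0.2883; P₀ = 0.236223
Lq = P₀·a^c·ρ/(c!(1−ρ)²) = 0.006980
Wq = Lq/λ = 0.006980/33.75 = 0.0002068 hr
W = Wq + 1/μ = 0.0002068 + 0.04272 = 0.04292 hr

Final: 0.04292 hr


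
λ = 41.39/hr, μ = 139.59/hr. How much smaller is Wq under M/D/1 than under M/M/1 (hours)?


ρ = 41.39/139.59 = 0.2965
Wq(M/M/1) = ρ/(μ−λ) = 0.2965/98.20 = 0.003019 hr
Wq(M/D/1) = ρ/(2(μ−λ)) = 0.001510 hr
Savings = 0.003019 − 0.001510 = 0.001510 hr

Final: 0.001510 hr


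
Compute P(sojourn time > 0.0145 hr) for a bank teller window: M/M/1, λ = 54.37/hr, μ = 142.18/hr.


W ~ Exponential(μ−λ) for M/M/1.
μ − λ = 142.18 − 54.37 = 87.8100
P(W > t) = e^{−(μ−λ)t} = e^{−1.2732} = 0.279922

Final: 0.279922
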